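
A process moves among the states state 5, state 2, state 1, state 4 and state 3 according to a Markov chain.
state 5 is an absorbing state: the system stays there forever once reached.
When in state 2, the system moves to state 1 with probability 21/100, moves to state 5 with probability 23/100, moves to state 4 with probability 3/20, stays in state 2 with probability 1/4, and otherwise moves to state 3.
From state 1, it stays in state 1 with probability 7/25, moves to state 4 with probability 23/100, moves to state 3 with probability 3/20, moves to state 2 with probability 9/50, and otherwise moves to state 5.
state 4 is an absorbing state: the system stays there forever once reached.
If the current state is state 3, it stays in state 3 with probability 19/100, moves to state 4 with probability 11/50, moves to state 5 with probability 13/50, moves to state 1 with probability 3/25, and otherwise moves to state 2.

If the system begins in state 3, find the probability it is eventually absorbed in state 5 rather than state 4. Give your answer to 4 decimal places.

Let h(s) be the probability of absorption at state 5 starting from transient state s. Then h(state 5) = 1 and h(state 4) = 0. By first-step analysis:
h(state 2) = 0.23·1 + 0.25·h(state 2) + 0.21·h(state 1) + 0.15·0 + 0.16·h(state 3)
h(state 1) = 0.16·1 + 0.18·h(state 2) + 0.28·h(state 1) + 0.23·0 + 0.15·h(state 3)
h(state 3) = 0.26·1 + 0.21·h(state 2) + 0.12·h(state 1) + 0.22·0 + 0.19·h(state 3)
Solving: h(state 2) = 0.5527, h(state 1) = 0.4717, h(state 3) = 0.5342.
Starting from state 3, the probability is 0.5342.

0.5342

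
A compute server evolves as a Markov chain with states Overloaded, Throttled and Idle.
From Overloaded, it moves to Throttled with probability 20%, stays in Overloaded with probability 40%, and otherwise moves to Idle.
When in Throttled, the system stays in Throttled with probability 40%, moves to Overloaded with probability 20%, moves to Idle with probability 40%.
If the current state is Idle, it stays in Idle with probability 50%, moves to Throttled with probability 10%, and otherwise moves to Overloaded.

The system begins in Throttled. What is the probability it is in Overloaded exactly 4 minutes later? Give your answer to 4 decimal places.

Propagate the distribution vector 4 minutes from Throttled.
After 0 minutes: (0.0000, 1.0000, 0.0000)
After 1 minute: (0.2000, 0.4000, 0.4000)
After 2 minutes: (0.3200, 0.2400, 0.4400)
After 3 minutes: (0.3520, 0.2040, 0.4440)
After 4 minutes: (0.3592, 0.1964, 0.4444)
P(in Overloaded after 4 minutes) = 0.3592

0.3592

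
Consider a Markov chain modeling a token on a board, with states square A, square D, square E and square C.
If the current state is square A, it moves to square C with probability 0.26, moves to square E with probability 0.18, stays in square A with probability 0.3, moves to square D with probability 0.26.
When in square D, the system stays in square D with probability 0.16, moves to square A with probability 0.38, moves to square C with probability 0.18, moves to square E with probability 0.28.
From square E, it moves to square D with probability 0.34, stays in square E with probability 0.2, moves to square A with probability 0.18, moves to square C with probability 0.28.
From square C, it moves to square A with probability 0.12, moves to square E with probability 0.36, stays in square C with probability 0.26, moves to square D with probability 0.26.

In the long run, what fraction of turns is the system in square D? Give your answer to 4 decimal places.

Let the stationary distribution be π with π = πP and π_1 + π_2 + π_3 + π_4 = 1.
π_1 = 0.3·π_1 + 0.38·π_2 + 0.18·π_3 + 0.12·π_4
π_2 = 0.26·π_1 + 0.16·π_2 + 0.34·π_3 + 0.26·π_4
π_3 = 0.18·π_1 + 0.28·π_2 + 0.2·π_3 + 0.36·π_4
Solving with the normalization constraint gives π = (0.2458, 0.2549, 0.2546, 0.2447).
So the stationary probability of square D is 0.2549.

0.2549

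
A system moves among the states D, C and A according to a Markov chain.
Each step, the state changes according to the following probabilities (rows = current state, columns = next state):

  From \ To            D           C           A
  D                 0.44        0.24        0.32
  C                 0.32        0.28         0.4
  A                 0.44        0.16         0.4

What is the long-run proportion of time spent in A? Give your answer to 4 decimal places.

0.3669

Let the stationary distribution be π with π = πP and π_1 + π_2 + π_3 = 1.
π_1 = 0.44·π_1 + 0.32·π_2 + 0.44·π_3
π_2 = 0.24·π_1 + 0.28·π_2 + 0.16·π_3
Solving with the normalization constraint gives π = (0.4137, 0.2194, 0.3669).
So the stationary probability of A is 0.3669.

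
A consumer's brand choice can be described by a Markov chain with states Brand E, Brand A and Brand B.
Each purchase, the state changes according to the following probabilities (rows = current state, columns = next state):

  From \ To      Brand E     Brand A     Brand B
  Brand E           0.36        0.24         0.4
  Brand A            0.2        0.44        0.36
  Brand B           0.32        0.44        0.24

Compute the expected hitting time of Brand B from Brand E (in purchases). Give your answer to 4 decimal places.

Let t(s) be the expected number of purchases to first reach Brand B from state s, with t(Brand B) = 0. Conditioning on the first purchase:
t(Brand E) = 1 + 0.36·t(Brand E) + 0.24·t(Brand A)
t(Brand A) = 1 + 0.2·t(Brand E) + 0.44·t(Brand A)
Solving: t(Brand E) = 2.5773, t(Brand A) = 2.7062.
Expected purchases from Brand E to Brand B: 2.5773.

2.5773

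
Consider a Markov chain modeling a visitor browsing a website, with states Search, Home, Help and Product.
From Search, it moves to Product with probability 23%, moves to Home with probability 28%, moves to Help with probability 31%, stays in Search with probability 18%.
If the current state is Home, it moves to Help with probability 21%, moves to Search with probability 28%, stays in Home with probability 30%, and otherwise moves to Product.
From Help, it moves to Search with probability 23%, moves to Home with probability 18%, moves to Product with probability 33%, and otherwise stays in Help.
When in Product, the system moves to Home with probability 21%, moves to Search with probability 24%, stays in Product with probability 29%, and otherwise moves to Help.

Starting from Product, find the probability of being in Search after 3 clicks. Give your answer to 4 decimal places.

Propagate the distribution vector 3 clicks from Product.
After 0 clicks: (0.0000, 0.0000, 0.0000, 1.0000)
After 1 click: (0.2400, 0.2100, 0.2600, 0.2900)
After 2 clicks: (0.2314, 0.2379, 0.2615, 0.2692)
After 3 clicks: (0.2330, 0.2398, 0.2597, 0.2675)
P(in Search after 3 clicks) = 0.2330

0.2330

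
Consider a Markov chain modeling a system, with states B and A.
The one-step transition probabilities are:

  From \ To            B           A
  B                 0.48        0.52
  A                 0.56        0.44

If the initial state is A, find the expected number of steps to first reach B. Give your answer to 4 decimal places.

Let t(s) be the expected number of steps to first reach B from state s, with t(B) = 0. Conditioning on the first step:
t(A) = 1 + 0.44·t(A)
Solving: t(A) = 1.7857.
Expected steps from A to B: 1.7857.

1.7857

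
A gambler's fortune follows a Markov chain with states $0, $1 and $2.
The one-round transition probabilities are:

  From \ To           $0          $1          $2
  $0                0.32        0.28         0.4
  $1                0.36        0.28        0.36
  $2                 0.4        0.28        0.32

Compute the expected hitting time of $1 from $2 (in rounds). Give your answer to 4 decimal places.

Let t(s) be the expected number of rounds to first reach $1 from state s, with t($1) = 0. Conditioning on the first round:
t($0) = 1 + 0.32·t($0) + 0.4·t($2)
t($2) = 1 + 0.4·t($0) + 0.32·t($2)
Solving: t($0) = 3.5714, t($2) = 3.5714.
Expected rounds from $2 to $1: 3.5714.

3.5714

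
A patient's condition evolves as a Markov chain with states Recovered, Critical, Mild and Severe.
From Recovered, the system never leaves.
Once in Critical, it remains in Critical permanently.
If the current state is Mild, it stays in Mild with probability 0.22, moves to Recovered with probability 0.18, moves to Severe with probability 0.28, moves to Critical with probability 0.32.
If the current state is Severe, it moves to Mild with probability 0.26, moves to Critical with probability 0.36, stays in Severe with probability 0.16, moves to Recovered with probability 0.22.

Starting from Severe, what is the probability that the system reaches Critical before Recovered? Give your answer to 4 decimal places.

0.6250

Let h(s) be the probability of absorption at Critical starting from transient state s. Then h(Critical) = 1 and h(Recovered) = 0. By first-step analysis:
h(Mild) = 0.18·0 + 0.32·1 + 0.22·h(Mild) + 0.28·h(Severe)
h(Severe) = 0.22·0 + 0.36·1 + 0.26·h(Mild) + 0.16·h(Severe)
Solving: h(Mild) = 0.6346, h(Severe) = 0.6250.
Starting from Severe, the probability is 0.6250.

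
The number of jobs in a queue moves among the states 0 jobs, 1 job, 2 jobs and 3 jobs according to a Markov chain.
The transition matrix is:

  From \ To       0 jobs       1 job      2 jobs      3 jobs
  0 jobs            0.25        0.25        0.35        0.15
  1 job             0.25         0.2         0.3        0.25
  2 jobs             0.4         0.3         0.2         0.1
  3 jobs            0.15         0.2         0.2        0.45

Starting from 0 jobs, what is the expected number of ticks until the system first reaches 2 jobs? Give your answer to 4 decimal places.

3.3147

Let t(s) be the expected number of ticks to first reach 2 jobs from state s, with t(2 jobs) = 0. Conditioning on the first tick:
t(0 jobs) = 1 + 0.25·t(0 jobs) + 0.25·t(1 job) + 0.15·t(3 jobs)
t(1 job) = 1 + 0.25·t(0 jobs) + 0.2·t(1 job) + 0.25·t(3 jobs)
t(3 jobs) = 1 + 0.15·t(0 jobs) + 0.2·t(1 job) + 0.45·t(3 jobs)
Solving: t(0 jobs) = 3.3147, t(1 job) = 3.5386, t(3 jobs) = 4.0090.
Expected ticks from 0 jobs to 2 jobs: 3.3147.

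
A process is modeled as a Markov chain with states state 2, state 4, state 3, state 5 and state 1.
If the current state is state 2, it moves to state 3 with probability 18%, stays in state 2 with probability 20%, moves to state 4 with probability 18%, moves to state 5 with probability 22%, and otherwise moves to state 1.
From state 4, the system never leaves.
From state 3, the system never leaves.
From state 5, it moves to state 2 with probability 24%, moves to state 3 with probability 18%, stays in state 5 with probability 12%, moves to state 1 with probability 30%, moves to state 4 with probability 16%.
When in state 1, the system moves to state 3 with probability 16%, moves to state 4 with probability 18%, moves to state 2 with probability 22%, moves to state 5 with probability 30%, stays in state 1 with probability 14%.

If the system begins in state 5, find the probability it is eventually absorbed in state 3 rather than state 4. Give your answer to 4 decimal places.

Let h(s) be the probability of absorption at state 3 starting from transient state s. Then h(state 3) = 1 and h(state 4) = 0. By first-step analysis:
h(state 2) = 0.2·h(state 2) + 0.18·0 + 0.18·1 + 0.22·h(state 5) + 0.22·h(state 1)
h(state 5) = 0.24·h(state 2) + 0.16·0 + 0.18·1 + 0.12·h(state 5) + 0.3·h(state 1)
h(state 1) = 0.22·h(state 2) + 0.18·0 + 0.16·1 + 0.3·h(state 5) + 0.14·h(state 1)
Solving: h(state 2) = 0.4999, h(state 5) = 0.5084, h(state 1) = 0.4913.
Starting from state 5, the probability is 0.5084.

0.5084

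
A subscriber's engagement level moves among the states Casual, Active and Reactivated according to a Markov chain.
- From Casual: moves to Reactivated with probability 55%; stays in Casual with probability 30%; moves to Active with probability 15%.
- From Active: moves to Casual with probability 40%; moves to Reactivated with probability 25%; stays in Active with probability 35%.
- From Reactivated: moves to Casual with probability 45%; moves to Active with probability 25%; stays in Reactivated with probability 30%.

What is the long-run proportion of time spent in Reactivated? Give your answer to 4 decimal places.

Let the stationary distribution be π with π = πP and π_1 + π_2 + π_3 = 1.
π_1 = 0.3·π_1 + 0.4·π_2 + 0.45·π_3
π_2 = 0.15·π_1 + 0.35·π_2 + 0.25·π_3
Solving with the normalization constraint gives π = (0.3811, 0.2354, 0.3835).
So the stationary probability of Reactivated is 0.3835.

0.3835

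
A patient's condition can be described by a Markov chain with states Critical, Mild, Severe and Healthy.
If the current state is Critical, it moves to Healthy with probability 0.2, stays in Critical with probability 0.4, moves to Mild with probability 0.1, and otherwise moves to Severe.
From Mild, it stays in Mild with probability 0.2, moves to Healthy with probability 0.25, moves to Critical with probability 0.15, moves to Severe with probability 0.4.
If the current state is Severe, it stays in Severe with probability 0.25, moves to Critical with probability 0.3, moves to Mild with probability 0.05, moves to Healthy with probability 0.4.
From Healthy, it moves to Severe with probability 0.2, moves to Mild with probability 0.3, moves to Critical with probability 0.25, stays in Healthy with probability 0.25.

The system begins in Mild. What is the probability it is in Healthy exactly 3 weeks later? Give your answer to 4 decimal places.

0.2776

Propagate the distribution vector 3 weeks from Mild.
After 0 weeks: (0.0000, 1.0000, 0.0000, 0.0000)
After 1 week: (0.1500, 0.2000, 0.4000, 0.2500)
After 2 weeks: (0.2725, 0.1500, 0.2750, 0.3025)
After 3 weeks: (0.2896, 0.1618, 0.2710, 0.2776)
P(in Healthy after 3 weeks) = 0.2776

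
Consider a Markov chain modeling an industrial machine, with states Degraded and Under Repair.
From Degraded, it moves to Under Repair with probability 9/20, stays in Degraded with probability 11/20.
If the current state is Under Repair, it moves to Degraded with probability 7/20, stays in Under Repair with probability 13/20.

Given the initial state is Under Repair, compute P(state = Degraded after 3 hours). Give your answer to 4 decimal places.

0.4340

Propagate the distribution vector 3 hours from Under Repair.
After 0 hours: (0.0000, 1.0000)
After 1 hour: (0.3500, 0.6500)
After 2 hours: (0.4200, 0.5800)
After 3 hours: (0.4340, 0.5660)
P(in Degraded after 3 hours) = 0.4340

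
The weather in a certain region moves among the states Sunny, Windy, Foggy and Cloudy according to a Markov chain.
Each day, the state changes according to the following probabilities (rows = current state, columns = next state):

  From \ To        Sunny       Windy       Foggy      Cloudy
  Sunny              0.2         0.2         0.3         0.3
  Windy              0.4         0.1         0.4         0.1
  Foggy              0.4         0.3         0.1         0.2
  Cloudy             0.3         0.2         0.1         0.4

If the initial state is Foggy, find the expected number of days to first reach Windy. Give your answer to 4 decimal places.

Let t(s) be the expected number of days to first reach Windy from state s, with t(Windy) = 0. Conditioning on the first day:
t(Sunny) = 1 + 0.2·t(Sunny) + 0.3·t(Foggy) + 0.3·t(Cloudy)
t(Foggy) = 1 + 0.4·t(Sunny) + 0.1·t(Foggy) + 0.2·t(Cloudy)
t(Cloudy) = 1 + 0.3·t(Sunny) + 0.1·t(Foggy) + 0.4·t(Cloudy)
Solving: t(Sunny) = 4.5494, t(Foggy) = 4.1631, t(Cloudy) = 4.6352.
Expected days from Foggy to Windy: 4.1631.

4.1631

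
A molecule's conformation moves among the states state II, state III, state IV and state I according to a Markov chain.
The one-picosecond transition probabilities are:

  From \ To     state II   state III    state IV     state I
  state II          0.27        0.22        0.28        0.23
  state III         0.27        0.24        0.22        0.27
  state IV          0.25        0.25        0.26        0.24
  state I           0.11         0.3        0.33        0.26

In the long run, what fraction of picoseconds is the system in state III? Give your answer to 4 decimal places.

0.2533

Let the stationary distribution be π with π = πP and π_1 + π_2 + π_3 + π_4 = 1.
π_1 = 0.27·π_1 + 0.27·π_2 + 0.25·π_3 + 0.11·π_4
π_2 = 0.22·π_1 + 0.24·π_2 + 0.25·π_3 + 0.3·π_4
π_3 = 0.28·π_1 + 0.22·π_2 + 0.26·π_3 + 0.33·π_4
Solving with the normalization constraint gives π = (0.2245, 0.2533, 0.2719, 0.2504).
So the stationary probability of state III is 0.2533.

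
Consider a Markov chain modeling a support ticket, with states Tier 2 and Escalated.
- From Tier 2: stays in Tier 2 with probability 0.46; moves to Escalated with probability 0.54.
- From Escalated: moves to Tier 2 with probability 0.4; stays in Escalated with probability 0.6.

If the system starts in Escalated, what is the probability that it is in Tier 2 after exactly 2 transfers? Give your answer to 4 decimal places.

Sum over the intermediate state after 1 transfer:
P = P(Escalated→Tier 2)·P(Tier 2→Tier 2) + P(Escalated→Escalated)·P(Escalated→Tier 2)
  = 0.4×0.46 + 0.6×0.4
  = 0.1840 + 0.2400 = 0.4240

0.4240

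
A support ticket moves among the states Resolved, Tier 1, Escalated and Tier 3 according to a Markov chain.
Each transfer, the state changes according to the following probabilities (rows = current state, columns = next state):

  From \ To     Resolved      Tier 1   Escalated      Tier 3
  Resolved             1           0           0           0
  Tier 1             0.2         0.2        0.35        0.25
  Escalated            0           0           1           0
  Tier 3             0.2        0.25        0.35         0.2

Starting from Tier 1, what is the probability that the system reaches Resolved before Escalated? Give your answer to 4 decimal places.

Let h(s) be the probability of absorption at Resolved starting from transient state s. Then h(Resolved) = 1 and h(Escalated) = 0. By first-step analysis:
h(Tier 1) = 0.2·1 + 0.2·h(Tier 1) + 0.35·0 + 0.25·h(Tier 3)
h(Tier 3) = 0.2·1 + 0.25·h(Tier 1) + 0.35·0 + 0.2·h(Tier 3)
Solving: h(Tier 1) = 0.3636, h(Tier 3) = 0.3636.
Starting from Tier 1, the probability is 0.3636.

0.3636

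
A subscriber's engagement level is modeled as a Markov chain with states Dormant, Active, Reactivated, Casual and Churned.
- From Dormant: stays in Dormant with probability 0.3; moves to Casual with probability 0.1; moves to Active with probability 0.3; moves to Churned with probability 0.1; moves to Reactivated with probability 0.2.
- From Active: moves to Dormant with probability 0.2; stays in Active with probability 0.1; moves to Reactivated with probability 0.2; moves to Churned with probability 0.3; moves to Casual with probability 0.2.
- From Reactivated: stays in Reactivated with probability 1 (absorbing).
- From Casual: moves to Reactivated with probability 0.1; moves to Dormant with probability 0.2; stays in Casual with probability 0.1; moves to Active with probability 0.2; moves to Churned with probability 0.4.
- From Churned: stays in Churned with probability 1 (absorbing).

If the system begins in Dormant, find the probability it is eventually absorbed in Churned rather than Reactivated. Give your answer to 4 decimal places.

Let h(s) be the probability of absorption at Churned starting from transient state s. Then h(Churned) = 1 and h(Reactivated) = 0. By first-step analysis:
h(Dormant) = 0.3·h(Dormant) + 0.3·h(Active) + 0.2·0 + 0.1·h(Casual) + 0.1·1
h(Active) = 0.2·h(Dormant) + 0.1·h(Active) + 0.2·0 + 0.2·h(Casual) + 0.3·1
h(Casual) = 0.2·h(Dormant) + 0.2·h(Active) + 0.1·0 + 0.1·h(Casual) + 0.4·1
Solving: h(Dormant) = 0.4967, h(Active) = 0.5965, h(Casual) = 0.6874.
Starting from Dormant, the probability is 0.4967.

0.4967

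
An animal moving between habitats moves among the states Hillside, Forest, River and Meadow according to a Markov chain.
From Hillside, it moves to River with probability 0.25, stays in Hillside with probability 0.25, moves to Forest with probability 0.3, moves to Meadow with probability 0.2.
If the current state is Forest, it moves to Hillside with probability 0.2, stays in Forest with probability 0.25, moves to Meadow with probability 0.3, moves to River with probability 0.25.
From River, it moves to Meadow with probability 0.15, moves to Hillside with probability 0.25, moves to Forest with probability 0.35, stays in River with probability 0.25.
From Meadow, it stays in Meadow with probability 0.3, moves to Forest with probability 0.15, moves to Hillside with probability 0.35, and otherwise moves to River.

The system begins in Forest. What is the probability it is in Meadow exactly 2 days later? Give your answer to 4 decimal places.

0.2425

Propagate the distribution vector 2 days from Forest.
After 0 days: (0.0000, 1.0000, 0.0000, 0.0000)
After 1 day: (0.2000, 0.2500, 0.2500, 0.3000)
After 2 days: (0.2675, 0.2550, 0.2350, 0.2425)
P(in Meadow after 2 days) = 0.2425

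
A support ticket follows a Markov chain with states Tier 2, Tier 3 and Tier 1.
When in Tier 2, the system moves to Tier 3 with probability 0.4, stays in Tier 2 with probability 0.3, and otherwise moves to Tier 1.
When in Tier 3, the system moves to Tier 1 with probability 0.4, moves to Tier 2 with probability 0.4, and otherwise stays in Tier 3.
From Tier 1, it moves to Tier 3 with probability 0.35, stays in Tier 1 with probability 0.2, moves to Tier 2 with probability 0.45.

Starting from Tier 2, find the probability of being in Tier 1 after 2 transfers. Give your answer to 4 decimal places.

Sum over the intermediate state after 1 transfer:
P = P(Tier 2→Tier 2)·P(Tier 2→Tier 1) + P(Tier 2→Tier 3)·P(Tier 3→Tier 1) + P(Tier 2→Tier 1)·P(Tier 1→Tier 1)
  = 0.3×0.3 + 0.4×0.4 + 0.3×0.2
  = 0.0900 + 0.1600 + 0.0600 = 0.3100

0.3100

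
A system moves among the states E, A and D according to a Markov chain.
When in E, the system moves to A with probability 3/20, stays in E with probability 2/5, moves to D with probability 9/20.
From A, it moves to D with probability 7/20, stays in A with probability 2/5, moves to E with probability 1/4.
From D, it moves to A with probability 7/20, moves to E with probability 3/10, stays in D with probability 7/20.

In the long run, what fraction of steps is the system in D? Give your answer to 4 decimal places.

Let the stationary distribution be π with π = πP and π_1 + π_2 + π_3 = 1.
π_1 = 0.4·π_1 + 0.25·π_2 + 0.3·π_3
π_2 = 0.15·π_1 + 0.4·π_2 + 0.35·π_3
Solving with the normalization constraint gives π = (0.3166, 0.3018, 0.3817).
So the stationary probability of D is 0.3817.

0.3817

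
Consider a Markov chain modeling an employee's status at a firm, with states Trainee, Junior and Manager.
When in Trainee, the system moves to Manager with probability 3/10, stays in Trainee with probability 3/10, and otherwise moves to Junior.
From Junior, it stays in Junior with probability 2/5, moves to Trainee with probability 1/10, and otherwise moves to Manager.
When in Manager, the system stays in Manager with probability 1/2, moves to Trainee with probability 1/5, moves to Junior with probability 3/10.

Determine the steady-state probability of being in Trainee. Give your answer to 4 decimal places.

Let the stationary distribution be π with π = πP and π_1 + π_2 + π_3 = 1.
π_1 = 0.3·π_1 + 0.1·π_2 + 0.2·π_3
π_2 = 0.4·π_1 + 0.4·π_2 + 0.3·π_3
Solving with the normalization constraint gives π = (0.1829, 0.3537, 0.4634).
So the stationary probability of Trainee is 0.1829.

0.1829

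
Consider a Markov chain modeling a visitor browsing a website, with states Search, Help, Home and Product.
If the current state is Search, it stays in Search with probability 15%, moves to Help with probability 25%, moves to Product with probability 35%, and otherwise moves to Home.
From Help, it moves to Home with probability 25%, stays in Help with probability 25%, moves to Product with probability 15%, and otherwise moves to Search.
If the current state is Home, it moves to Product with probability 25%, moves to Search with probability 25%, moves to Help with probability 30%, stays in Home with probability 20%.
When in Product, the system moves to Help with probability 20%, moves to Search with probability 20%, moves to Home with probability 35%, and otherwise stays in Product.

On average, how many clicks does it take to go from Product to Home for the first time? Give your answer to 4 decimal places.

3.2727

Let t(s) be the expected number of clicks to first reach Home from state s, with t(Home) = 0. Conditioning on the first click:
t(Search) = 1 + 0.15·t(Search) + 0.25·t(Help) + 0.35·t(Product)
t(Help) = 1 + 0.35·t(Search) + 0.25·t(Help) + 0.15·t(Product)
t(Product) = 1 + 0.2·t(Search) + 0.2·t(Help) + 0.25·t(Product)
Solving: t(Search) = 3.6033, t(Help) = 3.6694, t(Product) = 3.2727.
Expected clicks from Product to Home: 3.2727.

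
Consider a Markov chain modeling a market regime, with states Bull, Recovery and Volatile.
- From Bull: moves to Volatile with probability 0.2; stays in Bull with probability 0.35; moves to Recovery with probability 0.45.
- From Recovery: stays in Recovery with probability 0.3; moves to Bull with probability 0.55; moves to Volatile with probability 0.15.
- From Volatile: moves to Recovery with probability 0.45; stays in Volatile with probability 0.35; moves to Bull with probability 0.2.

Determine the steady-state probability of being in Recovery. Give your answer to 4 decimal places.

0.3913

Let the stationary distribution be π with π = πP and π_1 + π_2 + π_3 = 1.
π_1 = 0.35·π_1 + 0.55·π_2 + 0.2·π_3
π_2 = 0.45·π_1 + 0.3·π_2 + 0.45·π_3
Solving with the normalization constraint gives π = (0.3964, 0.3913, 0.2123).
So the stationary probability of Recovery is 0.3913.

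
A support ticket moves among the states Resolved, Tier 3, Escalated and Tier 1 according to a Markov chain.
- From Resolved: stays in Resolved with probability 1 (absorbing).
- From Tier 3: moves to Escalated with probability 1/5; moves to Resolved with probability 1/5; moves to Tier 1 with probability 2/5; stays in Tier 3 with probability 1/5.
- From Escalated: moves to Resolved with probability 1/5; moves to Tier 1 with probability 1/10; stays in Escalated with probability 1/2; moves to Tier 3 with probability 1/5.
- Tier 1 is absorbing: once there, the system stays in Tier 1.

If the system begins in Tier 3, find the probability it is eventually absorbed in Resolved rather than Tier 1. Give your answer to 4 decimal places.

Let h(s) be the probability of absorption at Resolved starting from transient state s. Then h(Resolved) = 1 and h(Tier 1) = 0. By first-step analysis:
h(Tier 3) = 0.2·1 + 0.2·h(Tier 3) + 0.2·h(Escalated) + 0.4·0
h(Escalated) = 0.2·1 + 0.2·h(Tier 3) + 0.5·h(Escalated) + 0.1·0
Solving: h(Tier 3) = 0.3889, h(Escalated) = 0.5556.
Starting from Tier 3, the probability is 0.3889.

0.3889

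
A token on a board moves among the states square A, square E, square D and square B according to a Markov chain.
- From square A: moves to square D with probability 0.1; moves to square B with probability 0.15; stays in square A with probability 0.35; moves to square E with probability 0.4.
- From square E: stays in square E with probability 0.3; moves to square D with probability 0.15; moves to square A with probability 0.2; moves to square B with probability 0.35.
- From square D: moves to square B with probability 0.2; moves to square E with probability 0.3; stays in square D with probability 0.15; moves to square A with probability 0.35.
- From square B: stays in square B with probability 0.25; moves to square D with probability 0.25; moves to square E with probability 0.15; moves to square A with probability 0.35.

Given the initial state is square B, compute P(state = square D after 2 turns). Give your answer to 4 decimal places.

Propagate the distribution vector 2 turns from square B.
After 0 turns: (0.0000, 0.0000, 0.0000, 1.0000)
After 1 turn: (0.3500, 0.1500, 0.2500, 0.2500)
After 2 turns: (0.3275, 0.2975, 0.1575, 0.2175)
P(in square D after 2 turns) = 0.1575

0.1575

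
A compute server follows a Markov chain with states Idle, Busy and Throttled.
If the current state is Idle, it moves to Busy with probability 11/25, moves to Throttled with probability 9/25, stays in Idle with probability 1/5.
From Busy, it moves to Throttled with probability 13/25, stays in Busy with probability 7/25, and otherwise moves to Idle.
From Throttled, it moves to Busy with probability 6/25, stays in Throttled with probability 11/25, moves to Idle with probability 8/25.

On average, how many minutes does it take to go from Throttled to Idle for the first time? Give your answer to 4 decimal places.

Let t(s) be the expected number of minutes to first reach Idle from state s, with t(Idle) = 0. Conditioning on the first minute:
t(Busy) = 1 + 0.28·t(Busy) + 0.52·t(Throttled)
t(Throttled) = 1 + 0.24·t(Busy) + 0.44·t(Throttled)
Solving: t(Busy) = 3.8793, t(Throttled) = 3.4483.
Expected minutes from Throttled to Idle: 3.4483.

3.4483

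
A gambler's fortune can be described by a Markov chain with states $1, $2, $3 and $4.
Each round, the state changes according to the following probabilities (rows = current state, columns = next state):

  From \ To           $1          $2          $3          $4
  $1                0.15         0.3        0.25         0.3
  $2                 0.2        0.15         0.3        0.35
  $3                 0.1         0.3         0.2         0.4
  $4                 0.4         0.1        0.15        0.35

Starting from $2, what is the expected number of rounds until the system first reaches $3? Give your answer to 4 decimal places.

4.2252

Let t(s) be the expected number of rounds to first reach $3 from state s, with t($3) = 0. Conditioning on the first round:
t($1) = 1 + 0.15·t($1) + 0.3·t($2) + 0.3·t($4)
t($2) = 1 + 0.2·t($1) + 0.15·t($2) + 0.35·t($4)
t($4) = 1 + 0.4·t($1) + 0.1·t($2) + 0.35·t($4)
Solving: t($1) = 4.3946, t($2) = 4.2252, t($4) = 4.8929.
Expected rounds from $2 to $3: 4.2252.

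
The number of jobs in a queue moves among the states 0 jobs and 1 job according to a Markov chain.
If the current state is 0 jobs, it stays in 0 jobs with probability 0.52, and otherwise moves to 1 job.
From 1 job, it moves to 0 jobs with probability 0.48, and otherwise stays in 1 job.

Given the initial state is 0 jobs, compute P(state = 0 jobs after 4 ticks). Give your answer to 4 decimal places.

0.5000

Propagate the distribution vector 4 ticks from 0 jobs.
After 0 ticks: (1.0000, 0.0000)
After 1 tick: (0.5200, 0.4800)
After 2 ticks: (0.5008, 0.4992)
After 3 ticks: (0.5000, 0.5000)
After 4 ticks: (0.5000, 0.5000)
P(in 0 jobs after 4 ticks) = 0.5000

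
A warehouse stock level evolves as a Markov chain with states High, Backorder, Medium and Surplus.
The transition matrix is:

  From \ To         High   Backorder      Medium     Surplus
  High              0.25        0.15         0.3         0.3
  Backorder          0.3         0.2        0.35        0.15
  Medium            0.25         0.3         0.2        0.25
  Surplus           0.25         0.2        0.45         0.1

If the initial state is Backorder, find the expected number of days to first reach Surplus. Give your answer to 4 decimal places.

Let t(s) be the expected number of days to first reach Surplus from state s, with t(Surplus) = 0. Conditioning on the first day:
t(High) = 1 + 0.25·t(High) + 0.15·t(Backorder) + 0.3·t(Medium)
t(Backorder) = 1 + 0.3·t(High) + 0.2·t(Backorder) + 0.35·t(Medium)
t(Medium) = 1 + 0.25·t(High) + 0.3·t(Backorder) + 0.2·t(Medium)
Solving: t(High) = 3.9132, t(Backorder) = 4.5450, t(Medium) = 4.1773.
Expected days from Backorder to Surplus: 4.5450.

4.5450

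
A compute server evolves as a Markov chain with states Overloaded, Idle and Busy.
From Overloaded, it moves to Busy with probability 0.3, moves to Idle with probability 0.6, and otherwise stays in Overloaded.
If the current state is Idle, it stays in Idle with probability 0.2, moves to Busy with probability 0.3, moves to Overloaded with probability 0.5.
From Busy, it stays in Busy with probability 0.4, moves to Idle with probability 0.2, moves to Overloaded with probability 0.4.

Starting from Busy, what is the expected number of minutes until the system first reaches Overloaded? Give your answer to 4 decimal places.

Let t(s) be the expected number of minutes to first reach Overloaded from state s, with t(Overloaded) = 0. Conditioning on the first minute:
t(Idle) = 1 + 0.2·t(Idle) + 0.3·t(Busy)
t(Busy) = 1 + 0.2·t(Idle) + 0.4·t(Busy)
Solving: t(Idle) = 2.1429, t(Busy) = 2.3810.
Expected minutes from Busy to Overloaded: 2.3810.

2.3810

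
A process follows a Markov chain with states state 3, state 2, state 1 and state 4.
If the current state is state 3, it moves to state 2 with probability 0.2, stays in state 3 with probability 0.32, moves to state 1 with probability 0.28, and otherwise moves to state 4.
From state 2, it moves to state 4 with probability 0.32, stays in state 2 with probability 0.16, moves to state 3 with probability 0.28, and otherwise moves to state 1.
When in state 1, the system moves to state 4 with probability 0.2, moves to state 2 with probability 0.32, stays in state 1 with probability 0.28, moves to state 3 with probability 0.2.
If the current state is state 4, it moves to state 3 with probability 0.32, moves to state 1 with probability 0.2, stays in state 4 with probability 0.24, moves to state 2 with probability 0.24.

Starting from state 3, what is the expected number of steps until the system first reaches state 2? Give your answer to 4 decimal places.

4.1678

Let t(s) be the expected number of steps to first reach state 2 from state s, with t(state 2) = 0. Conditioning on the first step:
t(state 3) = 1 + 0.32·t(state 3) + 0.28·t(state 1) + 0.2·t(state 4)
t(state 1) = 1 + 0.2·t(state 3) + 0.28·t(state 1) + 0.2·t(state 4)
t(state 4) = 1 + 0.32·t(state 3) + 0.2·t(state 1) + 0.24·t(state 4)
Solving: t(state 3) = 4.1678, t(state 1) = 3.6677, t(state 4) = 4.0358.
Expected steps from state 3 to state 2: 4.1678.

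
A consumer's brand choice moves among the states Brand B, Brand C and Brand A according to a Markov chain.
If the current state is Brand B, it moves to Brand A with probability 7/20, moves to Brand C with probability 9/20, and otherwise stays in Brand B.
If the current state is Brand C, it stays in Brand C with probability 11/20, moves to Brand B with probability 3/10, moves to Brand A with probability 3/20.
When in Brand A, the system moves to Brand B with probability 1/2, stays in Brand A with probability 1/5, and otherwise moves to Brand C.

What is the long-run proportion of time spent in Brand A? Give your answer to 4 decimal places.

0.2239

Let the stationary distribution be π with π = πP and π_1 + π_2 + π_3 = 1.
π_1 = 0.2·π_1 + 0.3·π_2 + 0.5·π_3
π_2 = 0.45·π_1 + 0.55·π_2 + 0.3·π_3
Solving with the normalization constraint gives π = (0.3134, 0.4627, 0.2239).
So the stationary probability of Brand A is 0.2239.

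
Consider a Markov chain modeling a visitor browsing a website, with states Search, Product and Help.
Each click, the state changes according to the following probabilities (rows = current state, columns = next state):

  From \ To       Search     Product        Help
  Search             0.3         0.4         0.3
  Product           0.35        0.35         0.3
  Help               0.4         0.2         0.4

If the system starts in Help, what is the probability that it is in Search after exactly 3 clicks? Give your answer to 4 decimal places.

Propagate the distribution vector 3 clicks from Help.
After 0 clicks: (0.0000, 0.0000, 1.0000)
After 1 click: (0.4000, 0.2000, 0.4000)
After 2 clicks: (0.3500, 0.3100, 0.3400)
After 3 clicks: (0.3495, 0.3165, 0.3340)
P(in Search after 3 clicks) = 0.3495

0.3495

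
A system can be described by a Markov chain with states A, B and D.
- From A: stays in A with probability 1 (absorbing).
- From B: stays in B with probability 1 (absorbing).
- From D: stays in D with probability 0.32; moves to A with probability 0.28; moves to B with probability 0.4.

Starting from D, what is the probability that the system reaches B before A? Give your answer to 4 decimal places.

Let h(s) be the probability of absorption at B starting from transient state s. Then h(B) = 1 and h(A) = 0. By first-step analysis:
h(D) = 0.28·0 + 0.4·1 + 0.32·h(D)
Solving: h(D) = 0.5882.
Starting from D, the probability is 0.5882.

0.5882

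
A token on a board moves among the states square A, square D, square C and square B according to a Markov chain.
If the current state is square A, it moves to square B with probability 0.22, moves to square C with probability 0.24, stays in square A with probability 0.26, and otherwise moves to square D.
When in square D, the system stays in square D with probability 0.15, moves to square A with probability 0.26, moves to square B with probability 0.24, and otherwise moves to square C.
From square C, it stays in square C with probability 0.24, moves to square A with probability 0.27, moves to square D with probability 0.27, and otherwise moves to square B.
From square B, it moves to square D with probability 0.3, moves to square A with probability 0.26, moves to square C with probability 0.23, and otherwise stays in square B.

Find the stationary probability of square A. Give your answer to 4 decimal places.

Let the stationary distribution be π with π = πP and π_1 + π_2 + π_3 + π_4 = 1.
π_1 = 0.26·π_1 + 0.26·π_2 + 0.27·π_3 + 0.26·π_4
π_2 = 0.28·π_1 + 0.15·π_2 + 0.27·π_3 + 0.3·π_4
π_3 = 0.24·π_1 + 0.35·π_2 + 0.24·π_3 + 0.23·π_4
Solving with the normalization constraint gives π = (0.2627, 0.2494, 0.2652, 0.2228).
So the stationary probability of square A is 0.2627.

0.2627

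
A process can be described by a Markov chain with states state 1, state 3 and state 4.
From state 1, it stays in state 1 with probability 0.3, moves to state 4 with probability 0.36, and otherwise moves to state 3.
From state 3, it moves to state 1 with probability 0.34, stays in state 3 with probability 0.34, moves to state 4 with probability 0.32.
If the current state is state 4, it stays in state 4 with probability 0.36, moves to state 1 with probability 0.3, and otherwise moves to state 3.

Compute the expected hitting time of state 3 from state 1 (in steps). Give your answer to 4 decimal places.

Let t(s) be the expected number of steps to first reach state 3 from state s, with t(state 3) = 0. Conditioning on the first step:
t(state 1) = 1 + 0.3·t(state 1) + 0.36·t(state 4)
t(state 4) = 1 + 0.3·t(state 1) + 0.36·t(state 4)
Solving: t(state 1) = 2.9412, t(state 4) = 2.9412.
Expected steps from state 1 to state 3: 2.9412.

2.9412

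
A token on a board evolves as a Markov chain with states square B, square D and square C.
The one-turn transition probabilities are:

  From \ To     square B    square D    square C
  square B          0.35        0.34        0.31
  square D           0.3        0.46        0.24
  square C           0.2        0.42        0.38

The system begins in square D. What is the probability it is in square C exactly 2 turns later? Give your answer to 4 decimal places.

0.2946

Sum over the intermediate state after 1 turn:
P = P(square D→square B)·P(square B→square C) + P(square D→square D)·P(square D→square C) + P(square D→square C)·P(square C→square C)
  = 0.3×0.31 + 0.46×0.24 + 0.24×0.38
  = 0.0930 + 0.1104 + 0.0912 = 0.2946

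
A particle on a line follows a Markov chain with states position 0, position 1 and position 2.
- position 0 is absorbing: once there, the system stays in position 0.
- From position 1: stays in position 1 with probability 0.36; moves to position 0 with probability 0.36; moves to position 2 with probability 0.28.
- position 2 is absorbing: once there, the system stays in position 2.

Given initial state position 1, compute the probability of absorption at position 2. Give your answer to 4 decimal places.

Let h(s) be the probability of absorption at position 2 starting from transient state s. Then h(position 2) = 1 and h(position 0) = 0. By first-step analysis:
h(position 1) = 0.36·0 + 0.36·h(position 1) + 0.28·1
Solving: h(position 1) = 0.4375.
Starting from position 1, the probability is 0.4375.

0.4375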